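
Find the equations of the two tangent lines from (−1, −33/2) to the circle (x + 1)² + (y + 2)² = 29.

Let a tangent through (−1, −33/2) have slope m. Its distance from (−1, −2) must equal √29:
[m·(0) − (29/2)]² = 29(m² + 1)
4m² − 25 = 0, so m = 5/2 or m = −5/2.
With m = 5/2: 5x − 2y = 28. With m = −5/2: 5x + 2y = −38.

5x − 2y = 28 and 5x + 2y = −38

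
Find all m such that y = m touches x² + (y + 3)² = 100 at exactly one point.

m = −13 or m = 7

The line touches the circle iff its distance from (0, −3) is 10:
|0·0 + 1·(−3) − m| / √1 = 10
|m − (−3)| = 10, so m = 7 or m = −13.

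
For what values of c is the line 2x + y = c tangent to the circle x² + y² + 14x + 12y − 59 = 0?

c = −20 ± 12√5

Tangency holds when the distance from the centre (−7, −6) to the line equals the radius 12:
|2·(−7) + 1·(−6) − c| / √5 = 12
|c − (−20)| = 12√5.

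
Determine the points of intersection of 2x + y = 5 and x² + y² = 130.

Express y = −2x + 5 and substitute into the circle:
5x² − 20x − 105 = 0  ⟹  x² − 4x − 21 = 0
x = 7 or x = −3, giving (7, −9) and (−3, 11).

(−3, 11) and (7, −9)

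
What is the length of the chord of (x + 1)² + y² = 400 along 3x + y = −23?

Express y = −3x − 23 and substitute into the circle:
10x² + 140x + 130 = 0  ⟹  x² + 14x + 13 = 0
x = −1 or x = −13, giving (−1, −20) and (−13, 16).
|(−1, −20) − (−13, 16)| = √((12)² + (−36)²) = 12√10.

12√10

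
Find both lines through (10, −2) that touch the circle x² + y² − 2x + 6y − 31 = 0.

5x − 4y = 58 and 4x + 5y = 30

Let a tangent through (10, −2) have slope m. Its distance from (1, −3) must equal √41:
(−9m − (−1))² = 41(m² + 1)
20m² − 9m − 20 = 0, so m = 5/4 or m = −4/5.
With m = 5/4: 5x − 4y = 58. With m = −4/5: 4x + 5y = 30.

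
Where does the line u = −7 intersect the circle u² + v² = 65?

The line gives u = −7. Substituting into the circle:
v² − 16 = 0
v = 4 or v = −4, giving (−7, 4) and (−7, −4).

(−7, −4) and (−7, 4)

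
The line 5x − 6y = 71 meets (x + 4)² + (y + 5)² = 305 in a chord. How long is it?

4√61

Centre (−4, −5), r² = 305. Perpendicular distance d from centre to line = |−61| / √61 = 61/√61.
Half the chord is √(r² − d²) = √(244), so the full chord is 4√61.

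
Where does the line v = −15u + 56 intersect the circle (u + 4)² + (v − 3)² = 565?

Express v = −15u + 56 and substitute into the circle:
226u² − 1582u + 2260 = 0  ⟹  u² − 7u + 10 = 0
u = 5 or u = 2, giving (5, −19) and (2, 26).

(2, 26) and (5, −19)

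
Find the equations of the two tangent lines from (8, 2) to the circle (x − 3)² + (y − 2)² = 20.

Write the tangent as mx − y + (2 − m·(8)) = 0 and set its distance from the centre to 2√5:
(−5m − (0))² = 20(m² + 1)
m² − 4 = 0, so m = −2 or m = 2.
With m = −2: 2x + y = 18. With m = 2: 2x − y = 14.

2x + y = 18 and 2x − y = 14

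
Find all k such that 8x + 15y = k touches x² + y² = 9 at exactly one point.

k = −51 or k = 51

Tangency holds when the distance from the centre (0, 0) to the line equals the radius 3:
|8·0 + 15·0 − k| / √289 = 3
|k| = 3·17, so k = 51 or k = −51.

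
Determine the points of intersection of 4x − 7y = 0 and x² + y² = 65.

(−7, −4) and (7, 4)

Substitute y = (4x)/7:
65x² − 3185 = 0  ⟹  x² − 49 = 0
x = 7 or x = −7, giving (7, 4) and (−7, −4).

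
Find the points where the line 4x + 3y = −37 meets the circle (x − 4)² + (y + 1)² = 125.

(−7, −3) and (−1, −11)

From the line, y = (−37 − 4x)/3. Substituting:
25x² + 200x + 175 = 0  ⟹  x² + 8x + 7 = 0
x = −1 or x = −7, giving (−1, −11) and (−7, −3).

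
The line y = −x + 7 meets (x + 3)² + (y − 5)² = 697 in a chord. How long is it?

37√2

Substitute y = −x + 7:
2x² + 2x − 684 = 0  ⟹  x² + x − 342 = 0
x = 18 or x = −19, giving (18, −11) and (−19, 26).
Chord length = distance between (18, −11) and (−19, 26) = √2738 = 37√2.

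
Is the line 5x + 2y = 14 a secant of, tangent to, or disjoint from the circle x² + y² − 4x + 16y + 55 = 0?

d² = (5·2 + 2·(−8) − (14))²/29 = 400/29; r² = 13.
Since d² > r², the line lies outside the circle.

disjoint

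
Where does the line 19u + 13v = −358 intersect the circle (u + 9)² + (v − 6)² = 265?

(−25, 9) and (−12, −10)

Express v = (−358 − 19u)/13 and substitute into the circle:
530u² + 19610u + 159000 = 0  ⟹  u² + 37u + 300 = 0
u = −12 or u = −25, giving (−12, −10) and (−25, 9).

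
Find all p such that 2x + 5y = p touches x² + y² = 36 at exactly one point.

For a tangent, require d(centre, line) = r = 6.
|2·0 + 5·0 − p| / √29 = 6
|p| = 6√29.

p = ±6√29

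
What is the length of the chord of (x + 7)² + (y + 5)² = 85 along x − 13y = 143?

√170

Substitute y = (−143 + x)/13:
170x² + 2210x = 0  ⟹  x² + 13x = 0
x = 0 or x = −13, giving (0, −11) and (−13, −12).
|(0, −11) − (−13, −12)| = √((13)² + (1)²) = √170.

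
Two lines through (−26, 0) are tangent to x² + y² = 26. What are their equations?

Write the tangent as mx − y + (0 − m·(−26)) = 0 and set its distance from the centre to √26:
[m·(26) − (0)]² = 26(m² + 1)
25m² − 1 = 0, so m = 1/5 or m = −1/5.
Through (−26, 0) these give x − 5y = −26 and x + 5y = −26.

x − 5y = −26 and x + 5y = −26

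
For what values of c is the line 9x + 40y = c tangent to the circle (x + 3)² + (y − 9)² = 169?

The line touches the circle iff its distance from (−3, 9) is 13:
|9·(−3) + 40·9 − c| / √1681 = 13
|c − (333)| = 13·41, so c = 866 or c = −200.

c = −200 or c = 866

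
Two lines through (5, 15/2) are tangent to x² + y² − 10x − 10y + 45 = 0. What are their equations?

x − 2y = −10 and x + 2y = 20

A line y − (15/2) = m(x − (5)) is tangent when its distance from (5, 5) is √5:
(0m − (−5/2))² = 5(m² + 1)
4m² − 1 = 0, so m = 1/2 or m = −1/2.
Through (5, 15/2) these give x − 2y = −10 and x + 2y = 20.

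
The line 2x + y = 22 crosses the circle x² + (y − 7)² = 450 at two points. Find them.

(−3, 28) and (15, −8)

Substitute y = −2x + 22:
5x² − 60x − 225 = 0  ⟹  x² − 12x − 45 = 0
x = 15 or x = −3, giving (15, −8) and (−3, 28).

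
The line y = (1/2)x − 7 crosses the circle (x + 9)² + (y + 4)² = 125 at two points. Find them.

(−14, −14) and (2, −6)

From the line, y = (−14 + x)/2. Substituting:
5x² + 60x − 140 = 0  ⟹  x² + 12x − 28 = 0
x = 2 or x = −14, giving (2, −6) and (−14, −14).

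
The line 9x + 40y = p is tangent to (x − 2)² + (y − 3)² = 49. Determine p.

For a tangent, require d(centre, line) = r = 7.
|9·2 + 40·3 − p| / √1681 = 7
|p − (138)| = 7·41, so p = 425 or p = −149.

p = −149 or p = 425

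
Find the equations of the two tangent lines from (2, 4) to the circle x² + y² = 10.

x − 3y = −10 and 3x + y = 10

Write the tangent as mx − y + (4 − m·(2)) = 0 and set its distance from the centre to √10:
(−2m − (−4))² = 10(m² + 1)
3m² + 8m − 3 = 0, so m = 1/3 or m = −3.
Through (2, 4) these give x − 3y = −10 and 3x + y = 10.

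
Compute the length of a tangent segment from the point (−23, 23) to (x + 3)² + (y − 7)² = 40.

The centre is (−3, 7) and r = 2√10. The square of the distance from P to the centre is 400 + 256 = 656.
The tangent meets the radius at right angles, so tangent² = |PO|² − r² = 656 − 40 = 616.

2√154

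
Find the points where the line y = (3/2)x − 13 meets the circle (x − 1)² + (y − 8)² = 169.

(6, −4) and (14, 8)

Substitute y = (−26 + 3x)/2:
13x² − 260x + 1092 = 0  ⟹  x² − 20x + 84 = 0
x = 14 or x = 6, giving (14, 8) and (6, −4).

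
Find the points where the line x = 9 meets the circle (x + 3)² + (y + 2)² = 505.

(9, −21) and (9, 17)

The line gives x = 9. Substituting into the circle:
y² + 4y − 357 = 0
y = 17 or y = −21, giving (9, 17) and (9, −21).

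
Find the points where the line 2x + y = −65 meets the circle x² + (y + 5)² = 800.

Substitute y = −2x − 65:
5x² + 240x + 2800 = 0  ⟹  x² + 48x + 560 = 0
x = −20 or x = −28, giving (−20, −25) and (−28, −9).

(−28, −9) and (−20, −25)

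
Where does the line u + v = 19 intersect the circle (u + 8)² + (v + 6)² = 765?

Substitute v = −u + 19:
2u² − 34u − 76 = 0  ⟹  u² − 17u − 38 = 0
u = 19 or u = −2, giving (19, 0) and (−2, 21).

(−2, 21) and (19, 0)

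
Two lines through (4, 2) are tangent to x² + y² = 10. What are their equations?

x + 3y = 10 and 3x − y = 10

A line y − (2) = m(x − (4)) is tangent when its distance from (0, 0) is √10:
(−4m − (−2))² = 10(m² + 1)
3m² − 8m − 3 = 0, so m = −1/3 or m = 3.
With m = −1/3: x + 3y = 10. With m = 3: 3x − y = 10.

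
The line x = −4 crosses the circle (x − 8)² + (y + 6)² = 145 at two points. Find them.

The line gives x = −4. Substituting into the circle:
y² + 12y + 35 = 0
y = −5 or y = −7, giving (−4, −5) and (−4, −7).

(−4, −7) and (−4, −5)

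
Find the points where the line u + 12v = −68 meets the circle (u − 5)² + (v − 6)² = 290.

(−8, −5) and (16, −7)

Express v = (−68 − u)/12 and substitute into the circle:
145u² − 1160u − 18560 = 0  ⟹  u² − 8u − 128 = 0
u = 16 or u = −8, giving (16, −7) and (−8, −5).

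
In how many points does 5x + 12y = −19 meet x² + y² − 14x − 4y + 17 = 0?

Centre (7, 2), r² = 36. Distance² from centre to line = (78)²/169 = 36.
Since d² = r², the line is tangent.

1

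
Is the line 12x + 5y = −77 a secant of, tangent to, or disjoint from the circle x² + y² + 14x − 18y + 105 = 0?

secant

d² = (12·(−7) + 5·9 − (−77))²/169 = 1444/169; r² = 25.
Since d² < r², the line cuts the circle twice.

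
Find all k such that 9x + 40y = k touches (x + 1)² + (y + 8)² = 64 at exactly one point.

k = −657 or k = −1

The line touches the circle iff its distance from (−1, −8) is 8:
|9·(−1) + 40·(−8) − k| / √1681 = 8
|k − (−329)| = 8·41, so k = −1 or k = −657.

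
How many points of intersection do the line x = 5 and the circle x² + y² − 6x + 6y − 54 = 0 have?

Centre (3, −3), r² = 72. Distance² from centre to line = (−2)² = 4.
Since d² < r², the line cuts the circle twice.

2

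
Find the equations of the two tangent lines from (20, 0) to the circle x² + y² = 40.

x + 3y = 20 and x − 3y = 20

Let a tangent through (20, 0) have slope m. Its distance from (0, 0) must equal 2√10:
(−20m − (0))² = 40(m² + 1)
9m² − 1 = 0, so m = −1/3 or m = 1/3.
Through (20, 0) these give x + 3y = 20 and x − 3y = 20.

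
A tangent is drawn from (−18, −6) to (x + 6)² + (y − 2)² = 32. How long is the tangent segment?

With centre O = (−6, 2), |OP|² = 208 and r² = 32.
Power of the point: PT² = |PO|² − r² = 176, so PT = 4√11.

4√11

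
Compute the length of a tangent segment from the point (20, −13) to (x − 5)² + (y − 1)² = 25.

The centre is (5, 1) and r = 5. The square of the distance from P to the centre is 225 + 196 = 421.
The tangent meets the radius at right angles, so tangent² = |PO|² − r² = 421 − 25 = 396.

6√11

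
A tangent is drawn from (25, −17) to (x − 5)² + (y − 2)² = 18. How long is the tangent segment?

√743

The centre is (5, 2) and r = 3√2. The square of the distance from P to the centre is 400 + 361 = 761.
By the tangent–radius right angle, tangent length = √(|PO|² − r²) = √743.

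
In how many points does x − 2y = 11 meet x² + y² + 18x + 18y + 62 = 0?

d² = (1·(−9) − 2·(−9) − (11))²/5 = 4/5; r² = 100.
Since d² < r², the line cuts the circle twice.

2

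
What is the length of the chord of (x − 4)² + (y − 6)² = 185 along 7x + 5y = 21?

3√74

Substitute y = (21 − 7x)/5:
74x² − 74x − 4144 = 0  ⟹  x² − x − 56 = 0
x = 8 or x = −7, giving (8, −7) and (−7, 14).
|(8, −7) − (−7, 14)| = √((15)² + (−21)²) = 3√74.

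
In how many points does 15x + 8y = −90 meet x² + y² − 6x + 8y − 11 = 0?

Substituting the line into the circle gives 289x² + 1356x + 1636 = 0.
Discriminant = (1356)² − 4·289·(1636) = −52480 < 0.
No real roots: the line does not meet the circle.

0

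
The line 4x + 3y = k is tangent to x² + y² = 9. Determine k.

k = −15 or k = 15

For a tangent, require d(centre, line) = r = 3.
|4·0 + 3·0 − k| / √25 = 3
|k| = 3·5, so k = 15 or k = −15.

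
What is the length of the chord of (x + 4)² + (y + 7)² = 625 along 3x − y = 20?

Centre (−4, −7), r² = 625. Perpendicular distance d from centre to line = |−25| / √10 = 25/√10.
Chord = 2√(r² − d²) = 2·√(1125/2) = 15√10.

15√10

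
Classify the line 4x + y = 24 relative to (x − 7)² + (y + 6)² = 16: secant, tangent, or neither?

secant

Centre (7, −6), r² = 16. Distance² from centre to line = (−2)²/17 = 4/17.
Since d² < r², the line cuts the circle twice.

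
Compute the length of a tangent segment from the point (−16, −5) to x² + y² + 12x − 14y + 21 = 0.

With centre O = (−6, 7), |OP|² = 244 and r² = 64.
Power of the point: PT² = |PO|² − r² = 180, so PT = 6√5.

6√5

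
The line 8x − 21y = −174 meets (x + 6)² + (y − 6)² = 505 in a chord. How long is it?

2√505

Substitute y = (174 + 8x)/21:
505x² + 6060x − 204525 = 0  ⟹  x² + 12x − 405 = 0
x = 15 or x = −27, giving (15, 14) and (−27, −2).
Chord length = distance between (15, 14) and (−27, −2) = √2020 = 2√505.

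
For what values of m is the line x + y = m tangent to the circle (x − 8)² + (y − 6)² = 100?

For a tangent, require d(centre, line) = r = 10.
|1·8 + 1·6 − m| / √2 = 10
|m − (14)| = 10√2.

m = 14 ± 10√2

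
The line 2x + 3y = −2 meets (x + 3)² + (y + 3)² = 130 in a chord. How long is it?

6√13

Centre (−3, −3), r² = 130. Perpendicular distance d from centre to line = |−13| / √13 = 13/√13.
Half the chord is √(r² − d²) = √(117), so the full chord is 6√13.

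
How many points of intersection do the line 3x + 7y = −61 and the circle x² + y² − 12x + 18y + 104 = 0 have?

Substituting the line into the circle gives 58x² − 600x + 1131 = 0.
Δ = 360000 − 262392 = 97608.
Two real roots: the line is a secant.

2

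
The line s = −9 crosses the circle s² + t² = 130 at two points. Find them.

(−9, −7) and (−9, 7)

The line gives s = −9. Substituting into the circle:
t² − 49 = 0
t = 7 or t = −7, giving (−9, 7) and (−9, −7).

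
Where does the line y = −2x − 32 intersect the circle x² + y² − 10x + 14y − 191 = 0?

Substitute y = −2x − 32:
5x² + 90x + 385 = 0  ⟹  x² + 18x + 77 = 0
x = −7 or x = −11, giving (−7, −18) and (−11, −10).

(−11, −10) and (−7, −18)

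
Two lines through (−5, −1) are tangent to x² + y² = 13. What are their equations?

3x − 2y = −13 and 2x + 3y = −13

Let a tangent through (−5, −1) have slope m. Its distance from (0, 0) must equal √13:
(5m − (1))² = 13(m² + 1)
6m² − 5m − 6 = 0, so m = 3/2 or m = −2/3.
With m = 3/2: 3x − 2y = −13. With m = −2/3: 2x + 3y = −13.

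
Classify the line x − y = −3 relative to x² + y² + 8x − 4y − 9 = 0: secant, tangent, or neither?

secant

Substituting the line into the circle gives 2x² + 10x − 12 = 0.
Δ = 100 − (−96) = 196.
Two real roots: the line is a secant.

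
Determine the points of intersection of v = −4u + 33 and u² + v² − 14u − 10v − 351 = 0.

Express v = −4u + 33 and substitute into the circle:
17u² − 238u + 408 = 0  ⟹  u² − 14u + 24 = 0
u = 12 or u = 2, giving (12, −15) and (2, 25).

(2, 25) and (12, −15)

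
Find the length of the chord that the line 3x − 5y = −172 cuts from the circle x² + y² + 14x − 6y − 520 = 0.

2√34

From the line, y = (172 + 3x)/5. Substituting:
34x² + 1292x + 11424 = 0  ⟹  x² + 38x + 336 = 0
x = −14 or x = −24, giving (−14, 26) and (−24, 20).
Chord length = distance between (−14, 26) and (−24, 20) = √136 = 2√34.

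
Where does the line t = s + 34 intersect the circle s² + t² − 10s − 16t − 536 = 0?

(−19, 15) and (−2, 32)

From the line, t = s + 34. Substituting:
2s² + 42s + 76 = 0  ⟹  s² + 21s + 38 = 0
s = −2 or s = −19, giving (−2, 32) and (−19, 15).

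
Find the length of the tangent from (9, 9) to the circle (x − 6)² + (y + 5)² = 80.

Centre (6, −5), r² = 80. |PO|² = (3)² + (14)² = 205.
Power of the point: PT² = |PO|² − r² = 125, so PT = 5√5.

5√5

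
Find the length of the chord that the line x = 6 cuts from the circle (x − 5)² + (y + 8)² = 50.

14

The line gives x = 6. Substituting into the circle:
y² + 16y + 15 = 0
y = −1 or y = −15, giving (6, −1) and (6, −15).
|(6, −1) − (6, −15)| = √((0)² + (14)²) = 14.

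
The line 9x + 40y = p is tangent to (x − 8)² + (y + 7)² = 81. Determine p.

Tangency holds when the distance from the centre (8, −7) to the line equals the radius 9:
|9·8 + 40·(−7) − p| / √1681 = 9
|p − (−208)| = 9·41, so p = 161 or p = −577.

p = −577 or p = 161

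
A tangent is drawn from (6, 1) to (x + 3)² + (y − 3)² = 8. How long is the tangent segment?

√77

Centre (−3, 3), r² = 8. |PO|² = (9)² + (−2)² = 85.
The tangent meets the radius at right angles, so tangent² = |PO|² − r² = 85 − 8 = 77.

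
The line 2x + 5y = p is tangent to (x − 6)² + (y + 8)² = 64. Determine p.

p = −28 ± 8√29

Tangency holds when the distance from the centre (6, −8) to the line equals the radius 8:
|2·6 + 5·(−8) − p| / √29 = 8
|p − (−28)| = 8√29.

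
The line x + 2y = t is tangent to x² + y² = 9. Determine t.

The line touches the circle iff its distance from (0, 0) is 3:
|1·0 + 2·0 − t| / √5 = 3
|t| = 3√5.

t = ±3√5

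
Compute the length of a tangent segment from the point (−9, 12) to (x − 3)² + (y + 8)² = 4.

6√15

Centre (3, −8), r² = 4. |PO|² = (−12)² + (20)² = 544.
By the tangent–radius right angle, tangent length = √(|PO|² − r²) = √540 = 6√15.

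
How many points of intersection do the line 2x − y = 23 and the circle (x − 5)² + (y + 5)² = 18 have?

Substituting the line into the circle gives 5x² − 82x + 331 = 0.
Discriminant = (−82)² − 4·5·(331) = 104 > 0.
Two real roots: the line is a secant.

2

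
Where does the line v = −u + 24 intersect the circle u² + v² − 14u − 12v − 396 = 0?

(−2, 26) and (27, −3)

Substitute v = −u + 24:
2u² − 50u − 108 = 0  ⟹  u² − 25u − 54 = 0
u = 27 or u = −2, giving (27, −3) and (−2, 26).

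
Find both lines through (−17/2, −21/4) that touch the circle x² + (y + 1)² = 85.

7x + 6y = −91 and 9x + 2y = −87

Write the tangent as mx − y + (−21/4 − m·(−17/2)) = 0 and set its distance from the centre to √85:
[m·(17/2) − (17/4)]² = 85(m² + 1)
12m² + 68m + 63 = 0, so m = −7/6 or m = −9/2.
Through (−17/2, −21/4) these give 7x + 6y = −91 and 9x + 2y = −87.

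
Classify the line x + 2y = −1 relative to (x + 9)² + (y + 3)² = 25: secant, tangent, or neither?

Substituting the line into the circle gives 5x² + 62x + 249 = 0.
Discriminant = (62)² − 4·5·(249) = −1136 < 0.
No real roots: the line does not meet the circle.

neither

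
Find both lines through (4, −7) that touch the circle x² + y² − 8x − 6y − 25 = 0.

x − y = 11 and x + y = −3

A line y − (−7) = m(x − (4)) is tangent when its distance from (4, 3) is 5√2:
(0m − (10))² = 50(m² + 1)
m² − 1 = 0, so m = 1 or m = −1.
With m = 1: x − y = 11. With m = −1: x + y = −3.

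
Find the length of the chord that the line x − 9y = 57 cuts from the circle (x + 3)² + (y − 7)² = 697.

Substitute y = (−57 + x)/9:
82x² + 246x − 41328 = 0  ⟹  x² + 3x − 504 = 0
x = 21 or x = −24, giving (21, −4) and (−24, −9).
|(21, −4) − (−24, −9)| = √((45)² + (5)²) = 5√82.

5√82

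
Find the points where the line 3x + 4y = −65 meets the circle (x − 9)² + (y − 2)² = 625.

(−15, −5) and (9, −23)

From the line, y = (−65 − 3x)/4. Substituting:
25x² + 150x − 3375 = 0  ⟹  x² + 6x − 135 = 0
x = 9 or x = −15, giving (9, −23) and (−15, −5).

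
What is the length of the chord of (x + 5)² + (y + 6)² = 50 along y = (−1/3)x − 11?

4√10

The distance from (−5, −6) to the line is 10/√10, and r² = 50.
Chord = 2√(r² − d²) = 2·√(40) = 4√10.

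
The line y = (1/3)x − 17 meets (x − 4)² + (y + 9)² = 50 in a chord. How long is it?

Express y = (−51 + x)/3 and substitute into the circle:
10x² − 120x + 270 = 0  ⟹  x² − 12x + 27 = 0
x = 9 or x = 3, giving (9, −14) and (3, −16).
Chord length = distance between (9, −14) and (3, −16) = √40 = 2√10.

2√10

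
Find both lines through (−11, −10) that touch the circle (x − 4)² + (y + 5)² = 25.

Let a tangent through (−11, −10) have slope m. Its distance from (4, −5) must equal 5:
(15m − (5))² = 25(m² + 1)
4m² − 3m = 0, so m = 3/4 or m = 0.
Through (−11, −10) these give 3x − 4y = 7 and y = −10.

3x − 4y = 7 and y = −10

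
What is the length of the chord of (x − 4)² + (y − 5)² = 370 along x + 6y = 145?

The distance from (4, 5) to the line is 111/√37, and r² = 370.
Half the chord is √(r² − d²) = √(37), so the full chord is 2√37.

2√37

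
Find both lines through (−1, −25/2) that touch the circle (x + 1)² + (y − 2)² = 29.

5x + 2y = −30 and 5x − 2y = 20

Let a tangent through (−1, −25/2) have slope m. Its distance from (−1, 2) must equal √29:
[m·(0) − (29/2)]² = 29(m² + 1)
4m² − 25 = 0, so m = −5/2 or m = 5/2.
Through (−1, −25/2) these give 5x + 2y = −30 and 5x − 2y = 20.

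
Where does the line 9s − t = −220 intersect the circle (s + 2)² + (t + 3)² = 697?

(−26, −14) and (−23, 13)

Express t = 9s + 220 and substitute into the circle:
82s² + 4018s + 49036 = 0  ⟹  s² + 49s + 598 = 0
s = −23 or s = −26, giving (−23, 13) and (−26, −14).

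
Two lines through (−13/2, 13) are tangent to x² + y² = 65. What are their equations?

A line y − (13) = m(x − (−13/2)) is tangent when its distance from (0, 0) is √65:
[m·(13/2) − (−13)]² = 65(m² + 1)
7m² − 52m − 32 = 0, so m = −4/7 or m = 8.
With m = −4/7: 4x + 7y = 65. With m = 8: 8x − y = −65.

4x + 7y = 65 and 8x − y = −65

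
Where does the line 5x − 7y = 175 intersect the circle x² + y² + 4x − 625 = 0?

(0, −25) and (21, −10)

Substitute y = (−175 + 5x)/7:
74x² − 1554x = 0  ⟹  x² − 21x = 0
x = 21 or x = 0, giving (21, −10) and (0, −25).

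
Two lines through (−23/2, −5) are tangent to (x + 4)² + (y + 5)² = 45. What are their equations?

A line y − (−5) = m(x − (−23/2)) is tangent when its distance from (−4, −5) is 3√5:
(15/2m − (0))² = 45(m² + 1)
m² − 4 = 0, so m = 2 or m = −2.
Through (−23/2, −5) these give 2x − y = −18 and 2x + y = −28.

2x − y = −18 and 2x + y = −28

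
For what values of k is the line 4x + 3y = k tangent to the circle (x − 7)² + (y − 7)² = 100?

The line touches the circle iff its distance from (7, 7) is 10:
|4·7 + 3·7 − k| / √25 = 10
|k − (49)| = 10·5, so k = 99 or k = −1.

k = −1 or k = 99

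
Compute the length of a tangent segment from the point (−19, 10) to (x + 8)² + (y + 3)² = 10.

The centre is (−8, −3) and r = √10. The square of the distance from P to the centre is 121 + 169 = 290.
The tangent meets the radius at right angles, so tangent² = |PO|² − r² = 290 − 10 = 280.

2√70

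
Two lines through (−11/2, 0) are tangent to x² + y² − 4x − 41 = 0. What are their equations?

Write the tangent as mx − y + (0 − m·(−11/2)) = 0 and set its distance from the centre to 3√5:
[m·(15/2) − (0)]² = 45(m² + 1)
m² − 4 = 0, so m = −2 or m = 2.
Through (−11/2, 0) these give 2x + y = −11 and 2x − y = −11.

2x + y = −11 and 2x − y = −11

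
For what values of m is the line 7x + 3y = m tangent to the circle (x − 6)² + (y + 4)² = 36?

Tangency holds when the distance from the centre (6, −4) to the line equals the radius 6:
|7·6 + 3·(−4) − m| / √58 = 6
|m − (30)| = 6√58.

m = 30 ± 6√58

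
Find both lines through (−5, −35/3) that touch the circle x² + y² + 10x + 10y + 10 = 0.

x − 3y = 30 and x + 3y = −40

A line y − (−35/3) = m(x − (−5)) is tangent when its distance from (−5, −5) is 2√10:
(0m − (20/3))² = 40(m² + 1)
9m² − 1 = 0, so m = 1/3 or m = −1/3.
With m = 1/3: x − 3y = 30. With m = −1/3: x + 3y = −40.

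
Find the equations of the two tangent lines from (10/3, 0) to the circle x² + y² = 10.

3x − y = 10 and 3x + y = 10

Write the tangent as mx − y + (0 − m·(10/3)) = 0 and set its distance from the centre to √10:
(−10/3m − (0))² = 10(m² + 1)
m² − 9 = 0, so m = 3 or m = −3.
With m = 3: 3x − y = 10. With m = −3: 3x + y = 10.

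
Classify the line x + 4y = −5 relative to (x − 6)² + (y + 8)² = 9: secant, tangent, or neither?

d² = (1·6 + 4·(−8) − (−5))²/17 = 441/17; r² = 9.
Since d² > r², the line lies outside the circle.

neither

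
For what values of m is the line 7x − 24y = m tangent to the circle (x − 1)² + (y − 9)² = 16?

m = −309 or m = −109

Tangency holds when the distance from the centre (1, 9) to the line equals the radius 4:
|7·1 − 24·9 − m| / √625 = 4
|m − (−209)| = 4·25, so m = −109 or m = −309.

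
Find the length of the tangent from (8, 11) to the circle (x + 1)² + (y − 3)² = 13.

2√33

With centre O = (−1, 3), |OP|² = 145 and r² = 13.
By the tangent–radius right angle, tangent length = √(|PO|² − r²) = √132 = 2√33.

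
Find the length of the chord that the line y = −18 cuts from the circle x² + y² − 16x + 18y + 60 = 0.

The distance from (8, −9) to the line is 9, and r² = 85.
Chord = 2√(r² − d²) = 2·√(4) = 4.

4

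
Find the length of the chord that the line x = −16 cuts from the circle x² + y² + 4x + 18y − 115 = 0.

The line gives x = −16. Substituting into the circle:
y² + 18y + 77 = 0
y = −7 or y = −11, giving (−16, −7) and (−16, −11).
Chord length = distance between (−16, −7) and (−16, −11) = √16 = 4.

4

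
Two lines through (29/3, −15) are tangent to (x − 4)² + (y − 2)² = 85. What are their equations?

6x + 7y = −47 and 9x − 2y = 117

Let a tangent through (29/3, −15) have slope m. Its distance from (4, 2) must equal √85:
(−17/3m − (17))² = 85(m² + 1)
14m² − 51m − 54 = 0, so m = −6/7 or m = 9/2.
Through (29/3, −15) these give 6x + 7y = −47 and 9x − 2y = 117.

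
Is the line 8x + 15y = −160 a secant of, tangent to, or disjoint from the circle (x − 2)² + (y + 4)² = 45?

Substituting the line into the circle gives 289x² + 700x + 775 = 0.
Discriminant = (700)² − 4·289·(775) = −405900 < 0.
No real roots: the line does not meet the circle.

disjoint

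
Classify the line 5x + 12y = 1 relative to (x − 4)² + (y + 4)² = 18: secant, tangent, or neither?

secant

Substituting the line into the circle gives 169x² − 1642x + 2113 = 0.
Δ = 2696164 − 1428388 = 1267776.
Two real roots: the line is a secant.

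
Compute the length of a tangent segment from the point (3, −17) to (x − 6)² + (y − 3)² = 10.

√399

With centre O = (6, 3), |OP|² = 409 and r² = 10.
By the tangent–radius right angle, tangent length = √(|PO|² − r²) = √399.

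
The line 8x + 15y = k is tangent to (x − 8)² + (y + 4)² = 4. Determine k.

Tangency holds when the distance from the centre (8, −4) to the line equals the radius 2:
|8·8 + 15·(−4) − k| / √289 = 2
|k − (4)| = 2·17, so k = 38 or k = −30.

k = −30 or k = 38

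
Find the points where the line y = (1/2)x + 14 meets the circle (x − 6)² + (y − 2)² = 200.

(−4, 12) and (4, 16)

From the line, y = (28 + x)/2. Substituting:
5x² − 80 = 0  ⟹  x² − 16 = 0
x = 4 or x = −4, giving (4, 16) and (−4, 12).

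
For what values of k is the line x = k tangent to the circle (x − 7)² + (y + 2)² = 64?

k = −1 or k = 15

Tangency holds when the distance from the centre (7, −2) to the line equals the radius 8:
|1·7 + 0·(−2) − k| / √1 = 8
|k − (7)| = 8, so k = 15 or k = −1.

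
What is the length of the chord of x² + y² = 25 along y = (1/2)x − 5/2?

Centre (0, 0), r² = 25. Perpendicular distance d from centre to line = |−5| / √5 = 5/√5.
Chord = 2√(r² − d²) = 2·√(20) = 4√5.

4√5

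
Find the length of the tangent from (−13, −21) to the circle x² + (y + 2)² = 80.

15√2

With centre O = (0, −2), |OP|² = 530 and r² = 80.
The tangent meets the radius at right angles, so tangent² = |PO|² − r² = 530 − 80 = 450.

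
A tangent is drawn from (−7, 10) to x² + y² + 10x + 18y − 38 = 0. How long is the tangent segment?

With centre O = (−5, −9), |OP|² = 365 and r² = 144.
Power of the point: PT² = |PO|² − r² = 221, so PT = √221.

√221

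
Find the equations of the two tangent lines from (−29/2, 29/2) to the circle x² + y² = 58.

7x + 3y = −58 and 3x + 7y = 58

A line y − (29/2) = m(x − (−29/2)) is tangent when its distance from (0, 0) is √58:
(29/2m − (−29/2))² = 58(m² + 1)
21m² + 58m + 21 = 0, so m = −7/3 or m = −3/7.
Through (−29/2, 29/2) these give 7x + 3y = −58 and 3x + 7y = 58.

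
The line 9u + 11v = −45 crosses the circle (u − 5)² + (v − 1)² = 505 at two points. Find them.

Express v = (−45 − 9u)/11 and substitute into the circle:
202u² − 202u − 54944 = 0  ⟹  u² − u − 272 = 0
u = 17 or u = −16, giving (17, −18) and (−16, 9).

(−16, 9) and (17, −18)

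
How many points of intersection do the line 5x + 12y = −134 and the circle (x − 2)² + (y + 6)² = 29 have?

0

d² = (5·2 + 12·(−6) − (−134))²/169 = 5184/169; r² = 29.
Since d² > r², the line lies outside the circle.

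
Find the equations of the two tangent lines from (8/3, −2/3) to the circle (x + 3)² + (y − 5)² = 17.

x + 4y = 0 and 4x + y = 10

Let a tangent through (8/3, −2/3) have slope m. Its distance from (−3, 5) must equal √17:
[m·(−17/3) − (17/3)]² = 17(m² + 1)
4m² + 17m + 4 = 0, so m = −1/4 or m = −4.
With m = −1/4: x + 4y = 0. With m = −4: 4x + y = 10.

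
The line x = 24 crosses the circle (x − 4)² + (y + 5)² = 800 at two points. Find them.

(24, −25) and (24, 15)

The line gives x = 24. Substituting into the circle:
y² + 10y − 375 = 0
y = 15 or y = −25, giving (24, 15) and (24, −25).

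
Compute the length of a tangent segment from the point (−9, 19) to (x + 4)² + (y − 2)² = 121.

With centre O = (−4, 2), |OP|² = 314 and r² = 121.
Power of the point: PT² = |PO|² − r² = 193, so PT = √193.

√193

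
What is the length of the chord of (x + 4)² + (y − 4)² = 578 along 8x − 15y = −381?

Express y = (381 + 8x)/15 and substitute into the circle:
289x² + 6936x − 23409 = 0  ⟹  x² + 24x − 81 = 0
x = 3 or x = −27, giving (3, 27) and (−27, 11).
Chord length = distance between (3, 27) and (−27, 11) = √1156 = 34.

34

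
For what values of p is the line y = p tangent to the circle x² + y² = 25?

The line touches the circle iff its distance from (0, 0) is 5:
|0·0 + 1·0 − p| / √1 = 5
|p| = 5, so p = 5 or p = −5.

p = −5 or p = 5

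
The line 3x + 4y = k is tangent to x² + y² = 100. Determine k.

The line touches the circle iff its distance from (0, 0) is 10:
|3·0 + 4·0 − k| / √25 = 10
|k| = 10·5, so k = 50 or k = −50.

k = −50 or k = 50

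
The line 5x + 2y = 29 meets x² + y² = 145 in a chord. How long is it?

4√29

The distance from (0, 0) to the line is 29/√29, and r² = 145.
Chord = 2√(r² − d²) = 2·√(116) = 4√29.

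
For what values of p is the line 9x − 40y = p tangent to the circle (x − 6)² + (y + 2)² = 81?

p = −235 or p = 503

For a tangent, require d(centre, line) = r = 9.
|9·6 − 40·(−2) − p| / √1681 = 9
|p − (134)| = 9·41, so p = 503 or p = −235.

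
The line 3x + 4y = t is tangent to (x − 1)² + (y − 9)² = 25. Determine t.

For a tangent, require d(centre, line) = r = 5.
|3·1 + 4·9 − t| / √25 = 5
|t − (39)| = 5·5, so t = 64 or t = 14.

t = 14 or t = 64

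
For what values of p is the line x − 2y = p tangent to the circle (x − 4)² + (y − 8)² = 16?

Tangency holds when the distance from the centre (4, 8) to the line equals the radius 4:
|1·4 − 2·8 − p| / √5 = 4
|p − (−12)| = 4√5.

p = −12 ± 4√5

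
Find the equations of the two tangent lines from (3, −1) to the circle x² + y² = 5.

2x + y = 5 and x − 2y = 5

Let a tangent through (3, −1) have slope m. Its distance from (0, 0) must equal √5:
[m·(−3) − (1)]² = 5(m² + 1)
2m² + 3m − 2 = 0, so m = −2 or m = 1/2.
With m = −2: 2x + y = 5. With m = 1/2: x − 2y = 5.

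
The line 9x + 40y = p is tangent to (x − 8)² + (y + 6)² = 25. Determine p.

p = −373 or p = 37

For a tangent, require d(centre, line) = r = 5.
|9·8 + 40·(−6) − p| / √1681 = 5
|p − (−168)| = 5·41, so p = 37 or p = −373.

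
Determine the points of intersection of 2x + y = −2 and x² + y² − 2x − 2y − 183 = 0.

Express y = −2x − 2 and substitute into the circle:
5x² + 10x − 175 = 0  ⟹  x² + 2x − 35 = 0
x = 5 or x = −7, giving (5, −12) and (−7, 12).

(−7, 12) and (5, −12)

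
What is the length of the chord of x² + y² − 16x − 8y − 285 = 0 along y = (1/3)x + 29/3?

11√10

Centre (8, 4), r² = 365. Perpendicular distance d from centre to line = |25| / √10 = 25/√10.
Half the chord is √(r² − d²) = √(605/2), so the full chord is 11√10.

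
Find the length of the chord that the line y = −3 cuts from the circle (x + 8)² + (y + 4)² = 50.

14

The distance from (−8, −4) to the line is 1, and r² = 50.
Half the chord is √(r² − d²) = √(49), so the full chord is 14.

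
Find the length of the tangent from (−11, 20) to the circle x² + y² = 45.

Centre (0, 0), r² = 45. |PO|² = (−11)² + (20)² = 521.
Power of the point: PT² = |PO|² − r² = 476, so PT = 2√119.

2√119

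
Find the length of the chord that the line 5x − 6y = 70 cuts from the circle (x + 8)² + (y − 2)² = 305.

From the line, y = (−70 + 5x)/6. Substituting:
61x² − 244x − 1952 = 0  ⟹  x² − 4x − 32 = 0
x = 8 or x = −4, giving (8, −5) and (−4, −15).
|(8, −5) − (−4, −15)| = √((12)² + (10)²) = 2√61.

2√61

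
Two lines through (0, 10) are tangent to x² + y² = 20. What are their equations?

2x − y = −10 and 2x + y = 10

A line y − (10) = m(x − (0)) is tangent when its distance from (0, 0) is 2√5:
[m·(0) − (−10)]² = 20(m² + 1)
m² − 4 = 0, so m = 2 or m = −2.
Through (0, 10) these give 2x − y = −10 and 2x + y = 10.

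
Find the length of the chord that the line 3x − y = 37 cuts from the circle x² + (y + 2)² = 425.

The distance from (0, −2) to the line is 35/√10, and r² = 425.
Half the chord is √(r² − d²) = √(605/2), so the full chord is 11√10.

11√10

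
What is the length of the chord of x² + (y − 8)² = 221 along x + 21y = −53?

The distance from (0, 8) to the line is 221/√442, and r² = 221.
Chord = 2√(r² − d²) = 2·√(221/2) = √442.

√442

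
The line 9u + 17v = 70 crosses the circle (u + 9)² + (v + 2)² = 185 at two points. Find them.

(−13, 11) and (4, 2)

From the line, v = (70 − 9u)/17. Substituting:
370u² + 3330u − 19240 = 0  ⟹  u² + 9u − 52 = 0
u = 4 or u = −13, giving (4, 2) and (−13, 11).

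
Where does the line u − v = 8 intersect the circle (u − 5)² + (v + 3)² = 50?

(0, −8) and (10, 2)

From the line, v = u − 8. Substituting:
2u² − 20u = 0  ⟹  u² − 10u = 0
u = 10 or u = 0, giving (10, 2) and (0, −8).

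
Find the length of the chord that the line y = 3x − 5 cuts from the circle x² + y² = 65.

Centre (0, 0), r² = 65. Perpendicular distance d from centre to line = |−5| / √10 = 5/√10.
Chord = 2√(r² − d²) = 2·√(125/2) = 5√10.

5√10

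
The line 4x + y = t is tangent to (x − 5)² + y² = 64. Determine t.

t = 20 ± 8√17

The line touches the circle iff its distance from (5, 0) is 8:
|4·5 + 1·0 − t| / √17 = 8
|t − (20)| = 8√17.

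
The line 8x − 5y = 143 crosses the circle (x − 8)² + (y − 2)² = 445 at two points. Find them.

From the line, y = (−143 + 8x)/5. Substituting:
89x² − 2848x + 13884 = 0  ⟹  x² − 32x + 156 = 0
x = 26 or x = 6, giving (26, 13) and (6, −19).

(6, −19) and (26, 13)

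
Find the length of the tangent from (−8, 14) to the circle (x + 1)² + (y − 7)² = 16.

The centre is (−1, 7) and r = 4. The square of the distance from P to the centre is 49 + 49 = 98.
By the tangent–radius right angle, tangent length = √(|PO|² − r²) = √82.

√82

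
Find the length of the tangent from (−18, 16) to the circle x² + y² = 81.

With centre O = (0, 0), |OP|² = 580 and r² = 81.
By the tangent–radius right angle, tangent length = √(|PO|² − r²) = √499.

√499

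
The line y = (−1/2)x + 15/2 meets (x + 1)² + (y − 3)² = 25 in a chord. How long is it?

From the line, y = (15 − x)/2. Substituting:
5x² − 10x − 15 = 0  ⟹  x² − 2x − 3 = 0
x = 3 or x = −1, giving (3, 6) and (−1, 8).
|(3, 6) − (−1, 8)| = √((4)² + (−2)²) = 2√5.

2√5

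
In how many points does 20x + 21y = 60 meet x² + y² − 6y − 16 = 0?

2

Substituting the line into the circle gives 841x² + 120x − 11016 = 0.
Discriminant = (120)² − 4·841·(−11016) = 37072224 > 0.
Two real roots: the line is a secant.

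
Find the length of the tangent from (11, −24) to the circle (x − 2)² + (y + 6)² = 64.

Centre (2, −6), r² = 64. |PO|² = (9)² + (−18)² = 405.
Power of the point: PT² = |PO|² − r² = 341, so PT = √341.

√341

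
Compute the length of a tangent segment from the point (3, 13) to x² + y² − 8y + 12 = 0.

√86

Centre (0, 4), r² = 4. |PO|² = (3)² + (9)² = 90.
The tangent meets the radius at right angles, so tangent² = |PO|² − r² = 90 − 4 = 86.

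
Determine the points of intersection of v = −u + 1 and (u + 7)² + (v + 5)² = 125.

Express v = −u + 1 and substitute into the circle:
2u² + 2u − 40 = 0  ⟹  u² + u − 20 = 0
u = 4 or u = −5, giving (4, −3) and (−5, 6).

(−5, 6) and (4, −3)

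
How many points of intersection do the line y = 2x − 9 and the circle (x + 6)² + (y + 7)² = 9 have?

0

d² = (2·(−6) − 1·(−7) − (9))²/5 = 196/5; r² = 9.
Since d² > r², the line lies outside the circle.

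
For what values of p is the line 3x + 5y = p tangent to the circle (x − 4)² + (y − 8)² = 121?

The line touches the circle iff its distance from (4, 8) is 11:
|3·4 + 5·8 − p| / √34 = 11
|p − (52)| = 11√34.

p = 52 ± 11√34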